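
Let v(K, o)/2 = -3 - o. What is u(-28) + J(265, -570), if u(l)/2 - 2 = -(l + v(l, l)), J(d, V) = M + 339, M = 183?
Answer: 482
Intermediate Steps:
v(K, o) = -6 - 2*o (v(K, o) = 2*(-3 - o) = -6 - 2*o)
J(d, V) = 522 (J(d, V) = 183 + 339 = 522)
u(l) = 16 + 2*l (u(l) = 4 + 2*(-(l + (-6 - 2*l))) = 4 + 2*(-(-6 - l)) = 4 + 2*(6 + l) = 4 + (12 + 2*l) = 16 + 2*l)
u(-28) + J(265, -570) = (16 + 2*(-28)) + 522 = (16 - 56) + 522 = -40 + 522 = 482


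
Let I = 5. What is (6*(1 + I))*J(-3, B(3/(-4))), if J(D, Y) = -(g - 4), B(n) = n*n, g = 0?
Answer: 144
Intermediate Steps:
B(n) = n²
J(D, Y) = 4 (J(D, Y) = -(0 - 4) = -1*(-4) = 4)
(6*(1 + I))*J(-3, B(3/(-4))) = (6*(1 + 5))*4 = (6*6)*4 = 36*4 = 144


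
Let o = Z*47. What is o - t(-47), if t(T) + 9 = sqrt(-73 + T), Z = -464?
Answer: -21799 - 2*I*sqrt(30) ≈ -21799.0 - 10.954*I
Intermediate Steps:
t(T) = -9 + sqrt(-73 + T)
o = -21808 (o = -464*47 = -21808)
o - t(-47) = -21808 - (-9 + sqrt(-73 - 47)) = -21808 - (-9 + sqrt(-120)) = -21808 - (-9 + 2*I*sqrt(30)) = -21808 + (9 - 2*I*sqrt(30)) = -21799 - 2*I*sqrt(30)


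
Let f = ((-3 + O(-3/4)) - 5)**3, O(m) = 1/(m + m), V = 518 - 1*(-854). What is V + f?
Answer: 19468/27 ≈ 721.04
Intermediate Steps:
V = 1372 (V = 518 + 854 = 1372)
O(m) = 1/(2*m)
f = -17576/27 (f = ((-3 + 1/(2*((-3/4)))) - 5)**3 = ((-3 + 1/(2*((-3*1/4)))) - 5)**3 = ((-3 + 1/(2*(-3/4))) - 5)**3 = ((-3 + (1/2)*(-4/3)) - 5)**3 = ((-3 - 2/3) - 5)**3 = (-11/3 - 5)**3 = (-26/3)**3 = -17576/27 ≈ -650.96)
V + f = 1372 - 17576/27 = 19468/27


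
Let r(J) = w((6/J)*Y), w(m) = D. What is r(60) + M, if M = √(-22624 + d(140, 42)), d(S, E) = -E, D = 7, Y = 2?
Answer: 7 + I*√22666 ≈ 7.0 + 150.55*I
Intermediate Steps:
w(m) = 7
r(J) = 7
M = I*√22666 (M = √(-22624 - 1*42) = √(-22624 - 42) = √(-22666) = I*√22666 ≈ 150.55*I)
r(60) + M = 7 + I*√22666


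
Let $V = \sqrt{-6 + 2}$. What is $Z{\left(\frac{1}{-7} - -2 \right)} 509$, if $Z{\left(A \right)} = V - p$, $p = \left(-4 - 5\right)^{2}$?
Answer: $-41229 + 1018 i \approx -41229.0 + 1018.0 i$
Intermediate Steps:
$p = 81$ ($p = \left(-9\right)^{2} = 81$)
$V = 2 i$ ($V = \sqrt{-4} = 2 i \approx 2.0 i$)
$Z{\left(A \right)} = -81 + 2 i$ ($Z{\left(A \right)} = 2 i - 81 = -81 + 2 i$)
$Z{\left(\frac{1}{-7} - -2 \right)} 509 = \left(-81 + 2 i\right) 509 = -41229 + 1018 i$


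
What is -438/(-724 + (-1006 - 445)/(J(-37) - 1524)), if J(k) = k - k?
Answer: 667512/1101925 ≈ 0.60577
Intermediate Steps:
J(k) = 0
-438/(-724 + (-1006 - 445)/(J(-37) - 1524)) = -438/(-724 + (-1006 - 445)/(0 - 1524)) = -438/(-724 - 1451/(-1524)) = -438/(-724 - 1451*(-1/1524)) = -438/(-724 + 1451/1524) = -438/(-1101925/1524) = -438*(-1524/1101925) = 667512/1101925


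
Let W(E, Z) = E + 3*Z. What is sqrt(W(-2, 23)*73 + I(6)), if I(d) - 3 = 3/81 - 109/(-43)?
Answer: 2*sqrt(183338670)/387 ≈ 69.975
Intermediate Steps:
I(d) = 6469/1161 (I(d) = 3 + (3/81 - 109/(-43)) = 3 + (3*(1/81) - 109*(-1/43)) = 3 + (1/27 + 109/43) = 3 + 2986/1161 = 6469/1161)
sqrt(W(-2, 23)*73 + I(6)) = sqrt((-2 + 3*23)*73 + 6469/1161) = sqrt((-2 + 69)*73 + 6469/1161) = sqrt(67*73 + 6469/1161) = sqrt(4891 + 6469/1161) = sqrt(5684920/1161) = 2*sqrt(183338670)/387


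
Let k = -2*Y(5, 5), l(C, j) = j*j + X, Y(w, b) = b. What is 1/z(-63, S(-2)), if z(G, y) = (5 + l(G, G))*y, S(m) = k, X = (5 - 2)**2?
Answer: -1/39830 ≈ -2.5107e-5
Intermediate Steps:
X = 9 (X = 3**2 = 9)
l(C, j) = 9 + j**2 (l(C, j) = j*j + 9 = j**2 + 9 = 9 + j**2)
k = -10 (k = -2*5 = -10)
S(m) = -10
z(G, y) = y*(14 + G**2) (z(G, y) = (5 + (9 + G**2))*y = (14 + G**2)*y = y*(14 + G**2))
1/z(-63, S(-2)) = 1/(-10*(14 + (-63)**2)) = 1/(-10*(14 + 3969)) = 1/(-10*3983) = 1/(-39830) = -1/39830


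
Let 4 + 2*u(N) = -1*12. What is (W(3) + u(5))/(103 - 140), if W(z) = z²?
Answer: -1/37 ≈ -0.027027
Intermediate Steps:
u(N) = -8 (u(N) = -2 + (-1*12)/2 = -2 + (½)*(-12) = -2 - 6 = -8)
(W(3) + u(5))/(103 - 140) = (3² - 8)/(103 - 140) = (9 - 8)/(-37) = 1*(-1/37) = -1/37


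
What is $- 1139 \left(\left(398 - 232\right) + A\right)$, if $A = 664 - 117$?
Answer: $-812107$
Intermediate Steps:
$A = 547$ ($A = 664 - 117 = 547$)
$- 1139 \left(\left(398 - 232\right) + A\right) = - 1139 \left(\left(398 - 232\right) + 547\right) = - 1139 \left(166 + 547\right) = \left(-1139\right) 713 = -812107$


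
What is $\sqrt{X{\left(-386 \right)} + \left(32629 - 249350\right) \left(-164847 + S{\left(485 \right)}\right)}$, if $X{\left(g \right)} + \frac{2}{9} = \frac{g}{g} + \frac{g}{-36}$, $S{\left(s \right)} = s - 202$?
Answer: $\frac{\sqrt{142657898622}}{2} \approx 1.8885 \cdot 10^{5}$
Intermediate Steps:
$S{\left(s \right)} = -202 + s$ ($S{\left(s \right)} = s - 202 = -202 + s$)
$X{\left(g \right)} = \frac{7}{9} - \frac{g}{36}$ ($X{\left(g \right)} = - \frac{2}{9} + \left(\frac{g}{g} + \frac{g}{-36}\right) = - \frac{2}{9} + \left(1 + g \left(- \frac{1}{36}\right)\right) = - \frac{2}{9} - \left(-1 + \frac{g}{36}\right) = \frac{7}{9} - \frac{g}{36}$)
$\sqrt{X{\left(-386 \right)} + \left(32629 - 249350\right) \left(-164847 + S{\left(485 \right)}\right)} = \sqrt{\left(\frac{7}{9} - - \frac{193}{18}\right) + \left(32629 - 249350\right) \left(-164847 + \left(-202 + 485\right)\right)} = \sqrt{\left(\frac{7}{9} + \frac{193}{18}\right) - 216721 \left(-164847 + 283\right)} = \sqrt{\frac{23}{2} - -35664474644} = \sqrt{\frac{23}{2} + 35664474644} = \sqrt{\frac{71328949311}{2}} = \frac{\sqrt{142657898622}}{2}$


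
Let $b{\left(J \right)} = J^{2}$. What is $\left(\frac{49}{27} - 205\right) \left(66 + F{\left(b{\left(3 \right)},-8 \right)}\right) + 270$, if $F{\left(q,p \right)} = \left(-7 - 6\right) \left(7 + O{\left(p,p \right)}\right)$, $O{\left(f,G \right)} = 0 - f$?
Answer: $\frac{238328}{9} \approx 26481.0$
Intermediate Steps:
$O{\left(f,G \right)} = - f$
$F{\left(q,p \right)} = -91 + 13 p$ ($F{\left(q,p \right)} = \left(-7 - 6\right) \left(7 - p\right) = - 13 \left(7 - p\right) = -91 + 13 p$)
$\left(\frac{49}{27} - 205\right) \left(66 + F{\left(b{\left(3 \right)},-8 \right)}\right) + 270 = \left(\frac{49}{27} - 205\right) \left(66 + \left(-91 + 13 \left(-8\right)\right)\right) + 270 = \left(49 \cdot \frac{1}{27} - 205\right) \left(66 - 195\right) + 270 = \left(\frac{49}{27} - 205\right) \left(66 - 195\right) + 270 = \left(- \frac{5486}{27}\right) \left(-129\right) + 270 = \frac{235898}{9} + 270 = \frac{238328}{9}$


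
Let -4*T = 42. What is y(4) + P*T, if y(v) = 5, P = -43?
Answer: 913/2 ≈ 456.50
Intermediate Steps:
T = -21/2 (T = -¼*42 = -21/2 ≈ -10.500)
y(4) + P*T = 5 - 43*(-21/2) = 5 + 903/2 = 913/2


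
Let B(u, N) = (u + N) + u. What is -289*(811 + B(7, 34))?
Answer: -248251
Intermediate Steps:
B(u, N) = N + 2*u (B(u, N) = (N + u) + u = N + 2*u)
-289*(811 + B(7, 34)) = -289*(811 + (34 + 2*7)) = -289*(811 + (34 + 14)) = -289*(811 + 48) = -289*859 = -248251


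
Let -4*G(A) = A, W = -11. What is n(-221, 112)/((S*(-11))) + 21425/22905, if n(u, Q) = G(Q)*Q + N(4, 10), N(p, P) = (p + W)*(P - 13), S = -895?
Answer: 5583202/9019989 ≈ 0.61898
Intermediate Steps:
G(A) = -A/4
N(p, P) = (-13 + P)*(-11 + p) (N(p, P) = (p - 11)*(P - 13) = (-11 + p)*(-13 + P) = (-13 + P)*(-11 + p))
n(u, Q) = 21 - Q²/4 (n(u, Q) = (-Q/4)*Q + (143 - 13*4 - 11*10 + 10*4) = -Q²/4 + (143 - 52 - 110 + 40) = -Q²/4 + 21 = 21 - Q²/4)
n(-221, 112)/((S*(-11))) + 21425/22905 = (21 - ¼*112²)/((-895*(-11))) + 21425/22905 = (21 - ¼*12544)/9845 + 21425*(1/22905) = (21 - 3136)*(1/9845) + 4285/4581 = -3115*1/9845 + 4285/4581 = -623/1969 + 4285/4581 = 5583202/9019989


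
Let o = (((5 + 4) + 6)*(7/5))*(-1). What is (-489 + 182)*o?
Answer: 6447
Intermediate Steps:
o = -21 (o = ((9 + 6)*(7*(⅕)))*(-1) = (15*(7/5))*(-1) = 21*(-1) = -21)
(-489 + 182)*o = (-489 + 182)*(-21) = -307*(-21) = 6447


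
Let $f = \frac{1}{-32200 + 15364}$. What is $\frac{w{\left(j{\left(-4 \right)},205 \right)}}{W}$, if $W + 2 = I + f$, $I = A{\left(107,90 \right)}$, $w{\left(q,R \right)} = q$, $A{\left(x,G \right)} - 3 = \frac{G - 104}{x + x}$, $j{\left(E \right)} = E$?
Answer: $- \frac{7205808}{1683493} \approx -4.2803$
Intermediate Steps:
$A{\left(x,G \right)} = 3 + \frac{-104 + G}{2 x}$ ($A{\left(x,G \right)} = 3 + \frac{G - 104}{x + x} = 3 + \frac{-104 + G}{2 x}$)
$f = - \frac{1}{16836}$ ($f = \frac{1}{-16836} = - \frac{1}{16836} \approx -5.9397 \cdot 10^{-5}$)
$I = \frac{314}{107}$ ($I = \frac{-104 + 90 + 6 \cdot 107}{2 \cdot 107} = \frac{1}{2} \cdot \frac{1}{107} \left(-104 + 90 + 642\right) = \frac{1}{2} \cdot \frac{1}{107} \cdot 628 = \frac{314}{107} \approx 2.9346$)
$W = \frac{1683493}{1801452}$ ($W = -2 + \left(\frac{314}{107} - \frac{1}{16836}\right) = -2 + \frac{5286397}{1801452} = \frac{1683493}{1801452} \approx 0.93452$)
$\frac{w{\left(j{\left(-4 \right)},205 \right)}}{W} = - \frac{4}{\frac{1683493}{1801452}} = \left(-4\right) \frac{1801452}{1683493} = - \frac{7205808}{1683493}$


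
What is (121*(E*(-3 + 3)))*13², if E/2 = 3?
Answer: 0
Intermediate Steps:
E = 6 (E = 2*3 = 6)
(121*(E*(-3 + 3)))*13² = (121*(6*(-3 + 3)))*13² = (121*(6*0))*169 = (121*0)*169 = 0*169 = 0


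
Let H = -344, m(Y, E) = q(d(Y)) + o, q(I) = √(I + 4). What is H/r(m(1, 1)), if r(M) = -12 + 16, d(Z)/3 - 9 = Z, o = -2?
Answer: -86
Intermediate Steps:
d(Z) = 27 + 3*Z
q(I) = √(4 + I)
m(Y, E) = -2 + √(31 + 3*Y) (m(Y, E) = √(4 + (27 + 3*Y)) - 2 = √(31 + 3*Y) - 2 = -2 + √(31 + 3*Y))
r(M) = 4
H/r(m(1, 1)) = -344/4 = -344*¼ = -86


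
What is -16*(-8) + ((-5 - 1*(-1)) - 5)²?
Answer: 209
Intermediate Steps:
-16*(-8) + ((-5 - 1*(-1)) - 5)² = 128 + ((-5 + 1) - 5)² = 128 + (-4 - 5)² = 128 + (-9)² = 128 + 81 = 209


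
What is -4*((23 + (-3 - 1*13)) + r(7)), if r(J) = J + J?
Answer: -84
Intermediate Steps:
r(J) = 2*J
-4*((23 + (-3 - 1*13)) + r(7)) = -4*((23 + (-3 - 1*13)) + 2*7) = -4*((23 + (-3 - 13)) + 14) = -4*((23 - 16) + 14) = -4*(7 + 14) = -4*21 = -84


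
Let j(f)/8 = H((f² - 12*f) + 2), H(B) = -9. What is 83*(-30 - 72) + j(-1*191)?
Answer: -8538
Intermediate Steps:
j(f) = -72 (j(f) = 8*(-9) = -72)
83*(-30 - 72) + j(-1*191) = 83*(-30 - 72) - 72 = 83*(-102) - 72 = -8466 - 72 = -8538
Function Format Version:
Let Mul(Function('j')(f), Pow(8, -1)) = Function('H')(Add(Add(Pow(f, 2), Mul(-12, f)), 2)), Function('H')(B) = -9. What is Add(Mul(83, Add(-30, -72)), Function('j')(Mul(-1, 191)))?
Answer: -8538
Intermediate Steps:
Function('j')(f) = -72 (Function('j')(f) = Mul(8, -9) = -72)
Add(Mul(83, Add(-30, -72)), Function('j')(Mul(-1, 191))) = Add(Mul(83, Add(-30, -72)), -72) = Add(Mul(83, -102), -72) = Add(-8466, -72) = -8538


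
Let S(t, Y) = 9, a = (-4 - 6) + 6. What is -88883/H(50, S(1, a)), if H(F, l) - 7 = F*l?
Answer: -88883/457 ≈ -194.49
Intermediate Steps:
a = -4 (a = -10 + 6 = -4)
H(F, l) = 7 + F*l
-88883/H(50, S(1, a)) = -88883/(7 + 50*9) = -88883/(7 + 450) = -88883/457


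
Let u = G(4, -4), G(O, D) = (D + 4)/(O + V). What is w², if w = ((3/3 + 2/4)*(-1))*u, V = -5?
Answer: 0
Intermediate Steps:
G(O, D) = (4 + D)/(-5 + O) (G(O, D) = (D + 4)/(O - 5) = (4 + D)/(-5 + O))
u = 0 (u = (4 - 4)/(-5 + 4) = 0/(-1) = -1*0 = 0)
w = 0 (w = ((3/3 + 2/4)*(-1))*0 = ((3*(⅓) + 2*(¼))*(-1))*0 = ((1 + ½)*(-1))*0 = ((3/2)*(-1))*0 = -3/2*0 = 0)
w² = 0² = 0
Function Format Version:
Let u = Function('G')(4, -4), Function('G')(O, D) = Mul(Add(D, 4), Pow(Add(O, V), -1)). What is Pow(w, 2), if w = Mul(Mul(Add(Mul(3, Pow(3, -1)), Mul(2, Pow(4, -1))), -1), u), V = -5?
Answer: 0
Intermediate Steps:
Function('G')(O, D) = Mul(Pow(Add(-5, O), -1), Add(4, D)) (Function('G')(O, D) = Mul(Add(D, 4), Pow(Add(O, -5), -1)) = Mul(Add(4, D), Pow(Add(-5, O), -1)) = Mul(Pow(Add(-5, O), -1), Add(4, D)))
u = 0 (u = Mul(Pow(Add(-5, 4), -1), Add(4, -4)) = Mul(Pow(-1, -1), 0) = Mul(-1, 0) = 0)
w = 0 (w = Mul(Mul(Add(Mul(3, Pow(3, -1)), Mul(2, Pow(4, -1))), -1), 0) = Mul(Mul(Add(Mul(3, Rational(1, 3)), Mul(2, Rational(1, 4))), -1), 0) = Mul(Mul(Add(1, Rational(1, 2)), -1), 0) = Mul(Mul(Rational(3, 2), -1), 0) = Mul(Rational(-3, 2), 0) = 0)
Pow(w, 2) = Pow(0, 2) = 0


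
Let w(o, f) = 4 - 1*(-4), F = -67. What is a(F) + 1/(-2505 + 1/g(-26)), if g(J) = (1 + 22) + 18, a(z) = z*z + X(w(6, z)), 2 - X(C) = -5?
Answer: 461757143/102704 ≈ 4496.0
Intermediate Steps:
w(o, f) = 8 (w(o, f) = 4 + 4 = 8)
X(C) = 7 (X(C) = 2 - 1*(-5) = 2 + 5 = 7)
a(z) = 7 + z**2 (a(z) = z*z + 7 = z**2 + 7 = 7 + z**2)
g(J) = 41 (g(J) = 23 + 18 = 41)
a(F) + 1/(-2505 + 1/g(-26)) = (7 + (-67)**2) + 1/(-2505 + 1/41) = (7 + 4489) + 1/(-2505 + 1/41) = 4496 + 1/(-102704/41) = 4496 - 41/102704 = 461757143/102704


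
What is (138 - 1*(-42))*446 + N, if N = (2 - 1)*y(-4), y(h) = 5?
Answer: 80285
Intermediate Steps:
N = 5 (N = (2 - 1)*5 = 1*5 = 5)
(138 - 1*(-42))*446 + N = (138 - 1*(-42))*446 + 5 = (138 + 42)*446 + 5 = 180*446 + 5 = 80280 + 5 = 80285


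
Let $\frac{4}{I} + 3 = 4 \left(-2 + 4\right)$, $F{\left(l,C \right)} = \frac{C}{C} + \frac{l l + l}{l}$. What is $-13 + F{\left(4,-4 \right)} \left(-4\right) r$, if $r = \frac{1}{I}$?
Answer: $-43$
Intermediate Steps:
$F{\left(l,C \right)} = 1 + \frac{l + l^{2}}{l}$ ($F{\left(l,C \right)} = 1 + \frac{l^{2} + l}{l} = 1 + \frac{l + l^{2}}{l}$)
$I = \frac{4}{5}$ ($I = \frac{4}{-3 + 4 \left(-2 + 4\right)} = \frac{4}{-3 + 4 \cdot 2} = \frac{4}{-3 + 8} = \frac{4}{5} \approx 0.8$)
$r = \frac{5}{4}$ ($r = \frac{1}{\frac{4}{5}} = \frac{5}{4} \approx 1.25$)
$-13 + F{\left(4,-4 \right)} \left(-4\right) r = -13 + \left(2 + 4\right) \left(-4\right) \frac{5}{4} = -13 + 6 \left(-4\right) \frac{5}{4} = -13 - 30 = -43$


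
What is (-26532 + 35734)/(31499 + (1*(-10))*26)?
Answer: 9202/31239 ≈ 0.29457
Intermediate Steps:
(-26532 + 35734)/(31499 + (1*(-10))*26) = 9202/(31499 - 10*26) = 9202/(31499 - 260) = 9202/31239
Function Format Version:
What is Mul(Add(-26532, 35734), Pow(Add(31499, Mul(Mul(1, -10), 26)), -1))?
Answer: Rational(9202, 31239) ≈ 0.29457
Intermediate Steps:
Mul(Add(-26532, 35734), Pow(Add(31499, Mul(Mul(1, -10), 26)), -1)) = Mul(9202, Pow(Add(31499, Mul(-10, 26)), -1)) = Mul(9202, Pow(Add(31499, -260), -1)) = Mul(9202, Pow(31239, -1)) = Mul(9202, Rational(1, 31239)) = Rational(9202, 31239)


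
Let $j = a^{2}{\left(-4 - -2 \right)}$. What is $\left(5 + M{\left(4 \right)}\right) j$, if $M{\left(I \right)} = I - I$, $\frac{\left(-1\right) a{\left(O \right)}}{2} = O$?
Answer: $80$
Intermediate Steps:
$a{\left(O \right)} = - 2 O$
$j = 16$ ($j = \left(- 2 \left(-4 - -2\right)\right)^{2} = \left(- 2 \left(-4 + 2\right)\right)^{2} = \left(\left(-2\right) \left(-2\right)\right)^{2} = 4^{2} = 16$)
$M{\left(I \right)} = 0$
$\left(5 + M{\left(4 \right)}\right) j = \left(5 + 0\right) 16 = 5 \cdot 16 = 80$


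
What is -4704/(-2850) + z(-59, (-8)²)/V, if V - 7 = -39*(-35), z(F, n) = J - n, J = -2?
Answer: 522149/325850 ≈ 1.6024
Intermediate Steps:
z(F, n) = -2 - n
V = 1372 (V = 7 - 39*(-35) = 7 + 1365 = 1372)
-4704/(-2850) + z(-59, (-8)²)/V = -4704/(-2850) + (-2 - 1*(-8)²)/1372 = -4704*(-1/2850) + (-2 - 1*64)*(1/1372) = 784/475 + (-2 - 64)*(1/1372) = 784/475 - 66*1/1372 = 784/475 - 33/686 = 522149/325850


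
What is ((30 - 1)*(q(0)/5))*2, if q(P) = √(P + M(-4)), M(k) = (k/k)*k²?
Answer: 232/5 ≈ 46.400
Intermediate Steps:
M(k) = k² (M(k) = 1*k² = k²)
q(P) = √(16 + P) (q(P) = √(P + (-4)²) = √(P + 16) = √(16 + P))
((30 - 1)*(q(0)/5))*2 = ((30 - 1)*(√(16 + 0)/5))*2 = (29*(√16*(⅕)))*2 = (29*(4*(⅕)))*2 = (29*(⅘))*2 = (116/5)*2 = 232/5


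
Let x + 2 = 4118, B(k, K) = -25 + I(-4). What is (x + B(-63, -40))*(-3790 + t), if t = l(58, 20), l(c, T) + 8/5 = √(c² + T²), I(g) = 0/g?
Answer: -77557178/5 + 8182*√941 ≈ -1.5260e+7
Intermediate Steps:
I(g) = 0
B(k, K) = -25 (B(k, K) = -25 + 0 = -25)
l(c, T) = -8/5 + √(T² + c²) (l(c, T) = -8/5 + √(c² + T²) = -8/5 + √(T² + c²))
x = 4116 (x = -2 + 4118 = 4116)
t = -8/5 + 2*√941 (t = -8/5 + √(20² + 58²) = -8/5 + √(400 + 3364) = -8/5 + √3764 = -8/5 + 2*√941 ≈ 59.751)
(x + B(-63, -40))*(-3790 + t) = (4116 - 25)*(-3790 + (-8/5 + 2*√941)) = 4091*(-18958/5 + 2*√941) = -77557178/5 + 8182*√941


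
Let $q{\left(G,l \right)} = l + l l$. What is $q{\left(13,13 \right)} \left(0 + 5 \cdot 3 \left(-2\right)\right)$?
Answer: $-5460$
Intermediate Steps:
$q{\left(G,l \right)} = l + l^{2}$
$q{\left(13,13 \right)} \left(0 + 5 \cdot 3 \left(-2\right)\right) = 13 \left(1 + 13\right) \left(0 + 5 \cdot 3 \left(-2\right)\right) = 13 \cdot 14 \left(0 + 15 \left(-2\right)\right) = 182 \left(0 - 30\right) = 182 \left(-30\right) = -5460$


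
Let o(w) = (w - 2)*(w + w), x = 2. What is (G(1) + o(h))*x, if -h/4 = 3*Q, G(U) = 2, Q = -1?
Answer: 484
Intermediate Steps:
h = 12 (h = -12*(-1) = -4*(-3) = 12)
o(w) = 2*w*(-2 + w) (o(w) = (-2 + w)*(2*w) = 2*w*(-2 + w))
(G(1) + o(h))*x = (2 + 2*12*(-2 + 12))*2 = (2 + 2*12*10)*2 = (2 + 240)*2 = 242*2 = 484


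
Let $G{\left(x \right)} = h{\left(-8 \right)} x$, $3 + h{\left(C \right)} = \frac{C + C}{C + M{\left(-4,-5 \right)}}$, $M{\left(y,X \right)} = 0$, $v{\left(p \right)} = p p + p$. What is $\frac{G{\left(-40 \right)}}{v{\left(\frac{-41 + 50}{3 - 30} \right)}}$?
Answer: $-180$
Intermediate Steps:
$v{\left(p \right)} = p + p^{2}$ ($v{\left(p \right)} = p^{2} + p = p + p^{2}$)
$h{\left(C \right)} = -1$ ($h{\left(C \right)} = -3 + \frac{C + C}{C + 0} = -3 + \frac{2 C}{C} = -3 + 2 = -1$)
$G{\left(x \right)} = - x$
$\frac{G{\left(-40 \right)}}{v{\left(\frac{-41 + 50}{3 - 30} \right)}} = \frac{\left(-1\right) \left(-40\right)}{\frac{-41 + 50}{3 - 30} \left(1 + \frac{-41 + 50}{3 - 30}\right)} = \frac{40}{\frac{9}{-27} \left(1 + \frac{9}{-27}\right)} = \frac{40}{9 \left(- \frac{1}{27}\right) \left(1 + 9 \left(- \frac{1}{27}\right)\right)} = \frac{40}{\left(- \frac{1}{3}\right) \left(1 - \frac{1}{3}\right)} = \frac{40}{\left(- \frac{1}{3}\right) \frac{2}{3}} = \frac{40}{- \frac{2}{9}} = 40 \left(- \frac{9}{2}\right) = -180$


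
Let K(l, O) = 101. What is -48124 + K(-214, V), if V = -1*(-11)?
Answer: -48023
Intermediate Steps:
V = 11
-48124 + K(-214, V) = -48124 + 101 = -48023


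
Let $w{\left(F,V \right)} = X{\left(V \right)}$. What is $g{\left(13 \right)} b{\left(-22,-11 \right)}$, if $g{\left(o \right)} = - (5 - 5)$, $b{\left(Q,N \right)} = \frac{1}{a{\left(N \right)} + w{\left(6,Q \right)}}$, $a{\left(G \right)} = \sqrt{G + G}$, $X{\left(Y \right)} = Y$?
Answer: $0$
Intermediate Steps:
$w{\left(F,V \right)} = V$
$a{\left(G \right)} = \sqrt{2} \sqrt{G}$ ($a{\left(G \right)} = \sqrt{2 G} = \sqrt{2} \sqrt{G}$)
$b{\left(Q,N \right)} = \frac{1}{Q + \sqrt{2} \sqrt{N}}$ ($b{\left(Q,N \right)} = \frac{1}{\sqrt{2} \sqrt{N} + Q} = \frac{1}{Q + \sqrt{2} \sqrt{N}}$)
$g{\left(o \right)} = 0$ ($g{\left(o \right)} = \left(-1\right) 0 = 0$)
$g{\left(13 \right)} b{\left(-22,-11 \right)} = \frac{0}{-22 + \sqrt{2} \sqrt{-11}} = \frac{0}{-22 + \sqrt{2} i \sqrt{11}} = \frac{0}{-22 + i \sqrt{22}} = 0$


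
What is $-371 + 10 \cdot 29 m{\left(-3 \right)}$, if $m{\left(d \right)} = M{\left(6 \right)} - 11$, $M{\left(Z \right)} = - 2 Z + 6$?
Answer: $-5301$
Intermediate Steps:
$M{\left(Z \right)} = 6 - 2 Z$
$m{\left(d \right)} = -17$ ($m{\left(d \right)} = \left(6 - 12\right) - 11 = -6 - 11 = -17$)
$-371 + 10 \cdot 29 m{\left(-3 \right)} = -371 + 10 \cdot 29 \left(-17\right) = -371 + 290 \left(-17\right) = -371 - 4930 = -5301$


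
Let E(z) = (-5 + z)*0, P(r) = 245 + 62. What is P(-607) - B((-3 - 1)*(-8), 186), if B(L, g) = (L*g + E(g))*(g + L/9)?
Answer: -3383783/3 ≈ -1.1279e+6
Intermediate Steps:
P(r) = 307
E(z) = 0
B(L, g) = L*g*(g + L/9) (B(L, g) = (L*g + 0)*(g + L/9) = (L*g)*(g + L*(⅑)) = (L*g)*(g + L/9) = L*g*(g + L/9))
P(-607) - B((-3 - 1)*(-8), 186) = 307 - (-3 - 1)*(-8)*186*((-3 - 1)*(-8) + 9*186)/9 = 307 - (-4*(-8))*186*(-4*(-8) + 1674)/9 = 307 - 32*186*(32 + 1674)/9 = 307 - 32*186*1706/9 = 307 - 1*3384704/3 = 307 - 3384704/3 = -3383783/3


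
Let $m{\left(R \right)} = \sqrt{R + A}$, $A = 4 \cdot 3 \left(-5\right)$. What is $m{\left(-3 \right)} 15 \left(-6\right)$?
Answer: $- 270 i \sqrt{7} \approx - 714.35 i$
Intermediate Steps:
$A = -60$ ($A = 12 \left(-5\right) = -60$)
$m{\left(R \right)} = \sqrt{-60 + R}$ ($m{\left(R \right)} = \sqrt{R - 60} = \sqrt{-60 + R}$)
$m{\left(-3 \right)} 15 \left(-6\right) = \sqrt{-60 - 3} \cdot 15 \left(-6\right) = \sqrt{-63} \cdot 15 \left(-6\right) = 3 i \sqrt{7} \cdot 15 \left(-6\right) = 45 i \sqrt{7} \left(-6\right) = - 270 i \sqrt{7}$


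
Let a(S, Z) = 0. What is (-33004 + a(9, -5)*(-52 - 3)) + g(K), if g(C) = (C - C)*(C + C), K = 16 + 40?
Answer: -33004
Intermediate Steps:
K = 56
g(C) = 0 (g(C) = 0*(2*C) = 0)
(-33004 + a(9, -5)*(-52 - 3)) + g(K) = (-33004 + 0*(-52 - 3)) + 0 = (-33004 + 0*(-55)) + 0 = (-33004 + 0) + 0 = -33004 + 0 = -33004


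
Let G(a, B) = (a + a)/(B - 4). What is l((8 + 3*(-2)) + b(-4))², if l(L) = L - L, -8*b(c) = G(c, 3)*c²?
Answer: 0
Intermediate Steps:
G(a, B) = 2*a/(-4 + B) (G(a, B) = (2*a)/(-4 + B) = 2*a/(-4 + B))
b(c) = c³/4 (b(c) = -2*c/(-4 + 3)*c²/8 = -2*c/(-1)*c²/8 = -2*c*(-1)*c²/8 = -(-2*c)*c²/8 = -(-1)*c³/4 = c³/4)
l(L) = 0
l((8 + 3*(-2)) + b(-4))² = 0² = 0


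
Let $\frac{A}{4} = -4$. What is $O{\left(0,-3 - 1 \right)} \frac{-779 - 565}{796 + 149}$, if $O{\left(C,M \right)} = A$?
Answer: $\frac{1024}{45} \approx 22.756$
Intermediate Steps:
$A = -16$ ($A = 4 \left(-4\right) = -16$)
$O{\left(C,M \right)} = -16$
$O{\left(0,-3 - 1 \right)} \frac{-779 - 565}{796 + 149} = - 16 \frac{-779 - 565}{796 + 149} = - 16 \left(- \frac{1344}{945}\right) = - 16 \left(\left(-1344\right) \frac{1}{945}\right) = \left(-16\right) \left(- \frac{64}{45}\right) = \frac{1024}{45}$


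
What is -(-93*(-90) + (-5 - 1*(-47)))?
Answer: -8412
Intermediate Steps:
-(-93*(-90) + (-5 - 1*(-47))) = -(8370 + (-5 + 47)) = -(8370 + 42) = -1*8412 = -8412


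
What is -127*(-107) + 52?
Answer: 13641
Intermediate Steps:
-127*(-107) + 52 = 13589 + 52 = 13641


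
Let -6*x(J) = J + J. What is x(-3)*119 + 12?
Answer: 131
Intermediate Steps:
x(J) = -J/3 (x(J) = -(J + J)/6 = -J/3)
x(-3)*119 + 12 = -⅓*(-3)*119 + 12 = 1*119 + 12 = 119 + 12 = 131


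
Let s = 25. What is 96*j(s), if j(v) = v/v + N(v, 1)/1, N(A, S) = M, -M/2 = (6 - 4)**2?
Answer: -672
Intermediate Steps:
M = -8 (M = -2*(6 - 4)**2 = -2*2**2 = -2*4 = -8)
N(A, S) = -8
j(v) = -7 (j(v) = v/v - 8/1 = 1 - 8*1 = 1 - 8 = -7)
96*j(s) = 96*(-7) = -672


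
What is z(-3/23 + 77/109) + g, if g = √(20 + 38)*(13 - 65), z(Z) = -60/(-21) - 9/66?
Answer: 419/154 - 52*√58 ≈ -393.30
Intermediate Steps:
z(Z) = 419/154 (z(Z) = -60*(-1/21) - 9*1/66 = 20/7 - 3/22 = 419/154)
g = -52*√58 (g = √58*(-52) = -52*√58 ≈ -396.02)
z(-3/23 + 77/109) + g = 419/154 - 52*√58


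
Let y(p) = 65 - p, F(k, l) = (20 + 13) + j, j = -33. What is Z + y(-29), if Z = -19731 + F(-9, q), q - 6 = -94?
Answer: -19637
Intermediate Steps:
q = -88 (q = 6 - 94 = -88)
F(k, l) = 0 (F(k, l) = (20 + 13) - 33 = 33 - 33 = 0)
Z = -19731 (Z = -19731 + 0 = -19731)
Z + y(-29) = -19731 + (65 - 1*(-29)) = -19731 + (65 + 29) = -19731 + 94 = -19637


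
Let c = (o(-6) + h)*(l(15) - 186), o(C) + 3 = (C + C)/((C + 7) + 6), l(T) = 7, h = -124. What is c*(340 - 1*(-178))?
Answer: 11934646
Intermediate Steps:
o(C) = -3 + 2*C/(13 + C) (o(C) = -3 + (C + C)/((C + 7) + 6) = -3 + (2*C)/((7 + C) + 6) = -3 + (2*C)/(13 + C) = -3 + 2*C/(13 + C))
c = 161279/7 (c = ((-39 - 1*(-6))/(13 - 6) - 124)*(7 - 186) = ((-39 + 6)/7 - 124)*(-179) = ((1/7)*(-33) - 124)*(-179) = (-33/7 - 124)*(-179) = -901/7*(-179) = 161279/7 ≈ 23040.)
c*(340 - 1*(-178)) = 161279*(340 - 1*(-178))/7 = 161279*(340 + 178)/7 = (161279/7)*518 = 11934646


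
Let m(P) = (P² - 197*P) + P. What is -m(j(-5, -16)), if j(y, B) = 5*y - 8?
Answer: -7557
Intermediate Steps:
j(y, B) = -8 + 5*y
m(P) = P² - 196*P
-m(j(-5, -16)) = -(-8 + 5*(-5))*(-196 + (-8 + 5*(-5))) = -(-8 - 25)*(-196 + (-8 - 25)) = -(-33)*(-196 - 33) = -(-33)*(-229) = -1*7557 = -7557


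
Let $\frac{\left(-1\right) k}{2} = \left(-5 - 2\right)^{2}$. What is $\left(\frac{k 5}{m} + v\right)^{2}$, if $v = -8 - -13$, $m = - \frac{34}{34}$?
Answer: $245025$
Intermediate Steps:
$k = -98$ ($k = - 2 \left(-5 - 2\right)^{2} = - 2 \left(-7\right)^{2} = \left(-2\right) 49 = -98$)
$m = -1$ ($m = \left(-34\right) \frac{1}{34} = -1$)
$v = 5$ ($v = -8 + 13 = 5$)
$\left(\frac{k 5}{m} + v\right)^{2} = \left(\frac{\left(-98\right) 5}{-1} + 5\right)^{2} = \left(\left(-490\right) \left(-1\right) + 5\right)^{2} = \left(490 + 5\right)^{2} = 495^{2} = 245025$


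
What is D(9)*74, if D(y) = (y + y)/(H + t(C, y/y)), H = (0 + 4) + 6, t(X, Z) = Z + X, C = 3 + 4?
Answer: 74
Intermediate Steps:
C = 7
t(X, Z) = X + Z
H = 10 (H = 4 + 6 = 10)
D(y) = y/9 (D(y) = (y + y)/(10 + (7 + y/y)) = (2*y)/(10 + (7 + 1)) = (2*y)/(10 + 8) = (2*y)/18 = (2*y)*(1/18) = y/9)
D(9)*74 = ((⅑)*9)*74 = 1*74 = 74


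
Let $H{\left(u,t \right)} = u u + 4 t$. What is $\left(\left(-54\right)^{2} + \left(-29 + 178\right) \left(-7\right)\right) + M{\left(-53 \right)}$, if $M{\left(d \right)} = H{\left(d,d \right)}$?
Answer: $4470$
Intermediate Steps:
$H{\left(u,t \right)} = u^{2} + 4 t$
$M{\left(d \right)} = d^{2} + 4 d$
$\left(\left(-54\right)^{2} + \left(-29 + 178\right) \left(-7\right)\right) + M{\left(-53 \right)} = \left(\left(-54\right)^{2} + \left(-29 + 178\right) \left(-7\right)\right) - 53 \left(4 - 53\right) = \left(2916 + 149 \left(-7\right)\right) - -2597 = \left(2916 - 1043\right) + 2597 = 1873 + 2597 = 4470$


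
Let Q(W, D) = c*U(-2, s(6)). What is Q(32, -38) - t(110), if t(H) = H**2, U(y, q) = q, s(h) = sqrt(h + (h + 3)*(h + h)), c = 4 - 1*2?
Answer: -12100 + 2*sqrt(114) ≈ -12079.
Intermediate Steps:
c = 2 (c = 4 - 2 = 2)
s(h) = sqrt(h + 2*h*(3 + h)) (s(h) = sqrt(h + (3 + h)*(2*h)) = sqrt(h + 2*h*(3 + h)))
Q(W, D) = 2*sqrt(114) (Q(W, D) = 2*sqrt(6*(7 + 2*6)) = 2*sqrt(6*(7 + 12)) = 2*sqrt(6*19) = 2*sqrt(114))
Q(32, -38) - t(110) = 2*sqrt(114) - 1*110**2 = 2*sqrt(114) - 1*12100 = 2*sqrt(114) - 12100 = -12100 + 2*sqrt(114)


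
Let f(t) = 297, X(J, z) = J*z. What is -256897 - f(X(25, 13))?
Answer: -257194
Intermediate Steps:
-256897 - f(X(25, 13)) = -256897 - 1*297 = -256897 - 297 = -257194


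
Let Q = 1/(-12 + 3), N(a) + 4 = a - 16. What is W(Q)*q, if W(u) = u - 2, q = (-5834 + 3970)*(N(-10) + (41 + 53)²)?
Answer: 311873296/9 ≈ 3.4653e+7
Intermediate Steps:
N(a) = -20 + a (N(a) = -4 + (a - 16) = -4 + (-16 + a) = -20 + a)
q = -16414384 (q = (-5834 + 3970)*((-20 - 10) + (41 + 53)²) = -1864*(-30 + 94²) = -1864*(-30 + 8836) = -1864*8806 = -16414384)
Q = -⅑ (Q = 1/(-9) = -⅑ ≈ -0.11111)
W(u) = -2 + u
W(Q)*q = (-2 - ⅑)*(-16414384) = -19/9*(-16414384) = 311873296/9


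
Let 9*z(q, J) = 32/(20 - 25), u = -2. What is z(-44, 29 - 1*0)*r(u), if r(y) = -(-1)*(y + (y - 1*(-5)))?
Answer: -32/45 ≈ -0.71111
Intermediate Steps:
z(q, J) = -32/45 (z(q, J) = (32/(20 - 25))/9 = (32/(-5))/9 = (32*(-1/5))/9 = (1/9)*(-32/5) = -32/45)
r(y) = 5 + 2*y (r(y) = -(-1)*(y + (y + 5)) = -(-1)*(y + (5 + y)) = -(-1)*(5 + 2*y) = -(-5 - 2*y) = 5 + 2*y)
z(-44, 29 - 1*0)*r(u) = -32*(5 + 2*(-2))/45 = -32*(5 - 4)/45 = -32/45*1 = -32/45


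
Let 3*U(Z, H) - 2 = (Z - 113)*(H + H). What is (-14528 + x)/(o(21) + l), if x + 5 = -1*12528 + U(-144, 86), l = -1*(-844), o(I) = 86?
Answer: -8359/186 ≈ -44.941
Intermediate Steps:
l = 844
U(Z, H) = ⅔ + 2*H*(-113 + Z)/3 (U(Z, H) = ⅔ + ((Z - 113)*(H + H))/3 = ⅔ + ((-113 + Z)*(2*H))/3 = ⅔ + (2*H*(-113 + Z))/3 = ⅔ + 2*H*(-113 + Z)/3)
x = -27267 (x = -5 + (-1*12528 + (⅔ - 226/3*86 + (⅔)*86*(-144))) = -5 + (-12528 + (⅔ - 19436/3 - 8256)) = -5 + (-12528 - 14734) = -5 - 27262 = -27267)
(-14528 + x)/(o(21) + l) = (-14528 - 27267)/(86 + 844) = -41795/930 = -41795*1/930 = -8359/186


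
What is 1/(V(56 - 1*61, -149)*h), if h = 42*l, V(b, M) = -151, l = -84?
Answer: 1/532728 ≈ 1.8771e-6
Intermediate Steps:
h = -3528 (h = 42*(-84) = -3528)
1/(V(56 - 1*61, -149)*h) = 1/(-151*(-3528)) = -1/151*(-1/3528) = 1/532728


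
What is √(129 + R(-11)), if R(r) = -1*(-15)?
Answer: 12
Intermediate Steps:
R(r) = 15
√(129 + R(-11)) = √(129 + 15) = √144 = 12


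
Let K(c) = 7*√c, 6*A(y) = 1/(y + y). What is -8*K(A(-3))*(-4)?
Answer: 112*I/3 ≈ 37.333*I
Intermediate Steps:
A(y) = 1/(12*y) (A(y) = 1/(6*(y + y)) = 1/(6*((2*y))) = (1/(2*y))/6 = 1/(12*y))
-8*K(A(-3))*(-4) = -56*√((1/12)/(-3))*(-4) = -56*√((1/12)*(-⅓))*(-4) = -56*√(-1/36)*(-4) = -56*I/6*(-4) = -28*I/3*(-4) = 112*I/3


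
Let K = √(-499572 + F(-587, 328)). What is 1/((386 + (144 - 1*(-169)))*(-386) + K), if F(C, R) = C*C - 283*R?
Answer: -89938/24266614141 - I*√247827/72799842423 ≈ -3.7062e-6 - 6.8382e-9*I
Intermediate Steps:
F(C, R) = C² - 283*R
K = I*√247827 (K = √(-499572 + ((-587)² - 283*328)) = √(-499572 + (344569 - 92824)) = √(-499572 + 251745) = √(-247827) = I*√247827 ≈ 497.82*I)
1/((386 + (144 - 1*(-169)))*(-386) + K) = 1/((386 + (144 - 1*(-169)))*(-386) + I*√247827) = 1/((386 + (144 + 169))*(-386) + I*√247827) = 1/((386 + 313)*(-386) + I*√247827) = 1/(699*(-386) + I*√247827) = 1/(-269814 + I*√247827)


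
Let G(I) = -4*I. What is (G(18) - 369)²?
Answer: 194481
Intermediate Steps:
(G(18) - 369)² = (-4*18 - 369)² = (-72 - 369)² = (-441)² = 194481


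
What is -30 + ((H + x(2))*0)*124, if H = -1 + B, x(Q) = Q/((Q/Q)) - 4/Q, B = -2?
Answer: -30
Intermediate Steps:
x(Q) = Q - 4/Q (x(Q) = Q/1 - 4/Q = Q*1 - 4/Q = Q - 4/Q)
H = -3 (H = -1 - 2 = -3)
-30 + ((H + x(2))*0)*124 = -30 + ((-3 + (2 - 4/2))*0)*124 = -30 + ((-3 + (2 - 4*½))*0)*124 = -30 + ((-3 + (2 - 2))*0)*124 = -30 + ((-3 + 0)*0)*124 = -30 - 3*0*124 = -30 + 0*124 = -30 + 0 = -30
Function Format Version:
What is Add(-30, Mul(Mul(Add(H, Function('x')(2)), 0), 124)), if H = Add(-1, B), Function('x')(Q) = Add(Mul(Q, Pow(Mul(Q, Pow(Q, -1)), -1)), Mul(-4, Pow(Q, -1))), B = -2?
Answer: -30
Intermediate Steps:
Function('x')(Q) = Add(Q, Mul(-4, Pow(Q, -1))) (Function('x')(Q) = Add(Mul(Q, Pow(1, -1)), Mul(-4, Pow(Q, -1))) = Add(Mul(Q, 1), Mul(-4, Pow(Q, -1))) = Add(Q, Mul(-4, Pow(Q, -1))))
H = -3 (H = Add(-1, -2) = -3)
Add(-30, Mul(Mul(Add(H, Function('x')(2)), 0), 124)) = Add(-30, Mul(Mul(Add(-3, Add(2, Mul(-4, Pow(2, -1)))), 0), 124)) = Add(-30, Mul(Mul(Add(-3, Add(2, Mul(-4, Rational(1, 2)))), 0), 124)) = Add(-30, Mul(Mul(Add(-3, Add(2, -2)), 0), 124)) = Add(-30, Mul(Mul(Add(-3, 0), 0), 124)) = Add(-30, Mul(Mul(-3, 0), 124)) = Add(-30, Mul(0, 124)) = Add(-30, 0) = -30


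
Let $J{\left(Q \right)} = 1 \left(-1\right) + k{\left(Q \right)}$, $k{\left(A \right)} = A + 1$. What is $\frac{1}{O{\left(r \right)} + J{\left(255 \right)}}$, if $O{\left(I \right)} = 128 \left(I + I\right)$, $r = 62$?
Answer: $\frac{1}{16127} \approx 6.2008 \cdot 10^{-5}$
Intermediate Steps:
$k{\left(A \right)} = 1 + A$
$O{\left(I \right)} = 256 I$ ($O{\left(I \right)} = 128 \cdot 2 I = 256 I$)
$J{\left(Q \right)} = Q$ ($J{\left(Q \right)} = 1 \left(-1\right) + \left(1 + Q\right) = -1 + \left(1 + Q\right) = Q$)
$\frac{1}{O{\left(r \right)} + J{\left(255 \right)}} = \frac{1}{256 \cdot 62 + 255} = \frac{1}{15872 + 255} = \frac{1}{16127}$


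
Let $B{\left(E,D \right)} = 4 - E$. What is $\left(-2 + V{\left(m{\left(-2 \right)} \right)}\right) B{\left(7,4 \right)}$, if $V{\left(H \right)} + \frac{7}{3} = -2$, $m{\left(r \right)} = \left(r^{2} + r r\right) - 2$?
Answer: $19$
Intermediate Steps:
$m{\left(r \right)} = -2 + 2 r^{2}$ ($m{\left(r \right)} = \left(r^{2} + r^{2}\right) - 2 = 2 r^{2} - 2 = -2 + 2 r^{2}$)
$V{\left(H \right)} = - \frac{13}{3}$ ($V{\left(H \right)} = - \frac{7}{3} - 2 = - \frac{13}{3}$)
$\left(-2 + V{\left(m{\left(-2 \right)} \right)}\right) B{\left(7,4 \right)} = \left(-2 - \frac{13}{3}\right) \left(4 - 7\right) = - \frac{19 \left(4 - 7\right)}{3} = \left(- \frac{19}{3}\right) \left(-3\right) = 19$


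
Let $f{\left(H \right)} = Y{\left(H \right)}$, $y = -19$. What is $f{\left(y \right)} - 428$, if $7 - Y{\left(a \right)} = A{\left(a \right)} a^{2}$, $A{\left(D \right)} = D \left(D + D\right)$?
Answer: $-261063$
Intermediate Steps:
$A{\left(D \right)} = 2 D^{2}$ ($A{\left(D \right)} = D 2 D = 2 D^{2}$)
$Y{\left(a \right)} = 7 - 2 a^{4}$ ($Y{\left(a \right)} = 7 - 2 a^{2} a^{2} = 7 - 2 a^{4}$)
$f{\left(H \right)} = 7 - 2 H^{4}$
$f{\left(y \right)} - 428 = \left(7 - 2 \left(-19\right)^{4}\right) - 428 = \left(7 - 260642\right) - 428 = -260635 - 428 = -261063$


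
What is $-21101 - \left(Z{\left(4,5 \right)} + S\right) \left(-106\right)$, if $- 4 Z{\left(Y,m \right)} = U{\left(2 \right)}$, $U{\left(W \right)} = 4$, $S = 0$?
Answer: $-21207$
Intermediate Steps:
$Z{\left(Y,m \right)} = -1$ ($Z{\left(Y,m \right)} = \left(- \frac{1}{4}\right) 4 = -1$)
$-21101 - \left(Z{\left(4,5 \right)} + S\right) \left(-106\right) = -21101 - \left(-1 + 0\right) \left(-106\right) = -21101 - \left(-1\right) \left(-106\right) = -21101 - 106 = -21207$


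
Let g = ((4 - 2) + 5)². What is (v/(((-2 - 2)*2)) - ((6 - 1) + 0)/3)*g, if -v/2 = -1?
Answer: -1127/12 ≈ -93.917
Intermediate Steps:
v = 2 (v = -2*(-1) = 2)
g = 49 (g = (2 + 5)² = 7² = 49)
(v/(((-2 - 2)*2)) - ((6 - 1) + 0)/3)*g = (2/(((-2 - 2)*2)) - ((6 - 1) + 0)/3)*49 = (2/((-4*2)) - (5 + 0)*(⅓))*49 = (2/(-8) - 1*5*(⅓))*49 = (2*(-⅛) - 5*⅓)*49 = (-¼ - 5/3)*49 = -23/12*49 = -1127/12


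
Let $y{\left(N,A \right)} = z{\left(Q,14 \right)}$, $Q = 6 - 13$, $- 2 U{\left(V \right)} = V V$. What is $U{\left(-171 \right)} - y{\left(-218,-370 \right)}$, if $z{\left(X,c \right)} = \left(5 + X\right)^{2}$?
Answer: $- \frac{29249}{2} \approx -14625.0$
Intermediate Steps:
$U{\left(V \right)} = - \frac{V^{2}}{2}$ ($U{\left(V \right)} = - \frac{V V}{2} = - \frac{V^{2}}{2}$)
$Q = -7$ ($Q = 6 - 13 = -7$)
$y{\left(N,A \right)} = 4$ ($y{\left(N,A \right)} = \left(5 - 7\right)^{2} = \left(-2\right)^{2} = 4$)
$U{\left(-171 \right)} - y{\left(-218,-370 \right)} = - \frac{\left(-171\right)^{2}}{2} - 4 = \left(- \frac{1}{2}\right) 29241 - 4 = - \frac{29241}{2} - 4 = - \frac{29249}{2}$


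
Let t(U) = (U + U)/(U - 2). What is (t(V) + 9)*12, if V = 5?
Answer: 148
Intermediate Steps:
t(U) = 2*U/(-2 + U) (t(U) = (2*U)/(-2 + U) = 2*U/(-2 + U))
(t(V) + 9)*12 = (2*5/(-2 + 5) + 9)*12 = (2*5/3 + 9)*12 = (2*5*(⅓) + 9)*12 = (10/3 + 9)*12 = (37/3)*12 = 148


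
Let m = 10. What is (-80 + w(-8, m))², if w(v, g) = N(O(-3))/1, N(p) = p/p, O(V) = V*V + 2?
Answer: 6241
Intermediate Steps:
O(V) = 2 + V² (O(V) = V² + 2 = 2 + V²)
N(p) = 1
w(v, g) = 1 (w(v, g) = 1/1 = 1*1 = 1)
(-80 + w(-8, m))² = (-80 + 1)² = (-79)² = 6241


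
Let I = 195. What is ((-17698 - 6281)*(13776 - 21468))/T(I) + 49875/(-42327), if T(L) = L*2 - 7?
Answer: 2602348849637/5403747 ≈ 4.8158e+5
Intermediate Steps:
T(L) = -7 + 2*L (T(L) = 2*L - 7 = -7 + 2*L)
((-17698 - 6281)*(13776 - 21468))/T(I) + 49875/(-42327) = ((-17698 - 6281)*(13776 - 21468))/(-7 + 2*195) + 49875/(-42327) = (-23979*(-7692))/(-7 + 390) + 49875*(-1/42327) = 184446468/383 - 16625/14109 = 2602348849637/5403747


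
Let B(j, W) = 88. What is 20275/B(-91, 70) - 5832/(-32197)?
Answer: 59391581/257576 ≈ 230.58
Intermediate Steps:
20275/B(-91, 70) - 5832/(-32197) = 20275/88 - 5832/(-32197) = 20275*(1/88) - 5832*(-1/32197) = 20275/88 + 5832/32197 = 59391581/257576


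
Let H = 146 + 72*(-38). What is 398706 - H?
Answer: 401296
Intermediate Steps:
H = -2590 (H = 146 - 2736 = -2590)
398706 - H = 398706 - 1*(-2590) = 398706 + 2590 = 401296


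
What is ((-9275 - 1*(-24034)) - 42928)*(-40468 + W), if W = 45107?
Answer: -130675991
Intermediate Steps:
((-9275 - 1*(-24034)) - 42928)*(-40468 + W) = ((-9275 - 1*(-24034)) - 42928)*(-40468 + 45107) = ((-9275 + 24034) - 42928)*4639 = (14759 - 42928)*4639 = -28169*4639 = -130675991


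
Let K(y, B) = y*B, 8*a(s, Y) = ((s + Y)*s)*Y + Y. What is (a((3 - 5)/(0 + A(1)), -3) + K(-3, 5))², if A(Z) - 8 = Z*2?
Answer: 9753129/40000 ≈ 243.83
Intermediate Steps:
A(Z) = 8 + 2*Z (A(Z) = 8 + Z*2 = 8 + 2*Z)
a(s, Y) = Y/8 + Y*s*(Y + s)/8 (a(s, Y) = (((s + Y)*s)*Y + Y)/8 = (((Y + s)*s)*Y + Y)/8 = ((s*(Y + s))*Y + Y)/8 = (Y*s*(Y + s) + Y)/8 = (Y + Y*s*(Y + s))/8 = Y/8 + Y*s*(Y + s)/8)
K(y, B) = B*y
(a((3 - 5)/(0 + A(1)), -3) + K(-3, 5))² = ((⅛)*(-3)*(1 + ((3 - 5)/(0 + (8 + 2*1)))² - 3*(3 - 5)/(0 + (8 + 2*1))) + 5*(-3))² = ((⅛)*(-3)*(1 + (-2/(0 + (8 + 2)))² - (-6)/(0 + (8 + 2))) - 15)² = ((⅛)*(-3)*(1 + (-2/(0 + 10))² - (-6)/(0 + 10)) - 15)² = ((⅛)*(-3)*(1 + (-2/10)² - (-6)/10) - 15)² = ((⅛)*(-3)*(1 + (-2*⅒)² - (-6)/10) - 15)² = ((⅛)*(-3)*(1 + (-⅕)² - 3*(-⅕)) - 15)² = ((⅛)*(-3)*(1 + 1/25 + ⅗) - 15)² = ((⅛)*(-3)*(41/25) - 15)² = (-123/200 - 15)² = (-3123/200)² = 9753129/40000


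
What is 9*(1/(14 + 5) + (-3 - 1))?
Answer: -675/19 ≈ -35.526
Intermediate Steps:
9*(1/(14 + 5) + (-3 - 1)) = 9*(1/19 - 4) = 9*(-75/19) = -675/19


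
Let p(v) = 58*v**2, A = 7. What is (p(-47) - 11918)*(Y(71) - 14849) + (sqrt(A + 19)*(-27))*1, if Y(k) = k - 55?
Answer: -1723653932 - 27*sqrt(26) ≈ -1.7237e+9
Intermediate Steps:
Y(k) = -55 + k
(p(-47) - 11918)*(Y(71) - 14849) + (sqrt(A + 19)*(-27))*1 = (58*(-47)**2 - 11918)*((-55 + 71) - 14849) + (sqrt(7 + 19)*(-27))*1 = (58*2209 - 11918)*(16 - 14849) + (sqrt(26)*(-27))*1 = (128122 - 11918)*(-14833) - 27*sqrt(26)*1 = 116204*(-14833) - 27*sqrt(26) = -1723653932 - 27*sqrt(26)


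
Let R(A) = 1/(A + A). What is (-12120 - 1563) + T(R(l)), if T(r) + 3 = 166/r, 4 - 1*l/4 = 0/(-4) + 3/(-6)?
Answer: -7710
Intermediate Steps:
l = 18 (l = 16 - 4*(0/(-4) + 3/(-6)) = 16 - 4*(0*(-¼) + 3*(-⅙)) = 16 - 4*(0 - ½) = 16 - 4*(-½) = 16 + 2 = 18)
R(A) = 1/(2*A)
T(r) = -3 + 166/r
(-12120 - 1563) + T(R(l)) = (-12120 - 1563) + (-3 + 166/(((½)/18))) = -13683 + (-3 + 166/(((½)*(1/18)))) = -13683 + (-3 + 166/(1/36)) = -13683 + (-3 + 166*36) = -13683 + (-3 + 5976) = -13683 + 5973 = -7710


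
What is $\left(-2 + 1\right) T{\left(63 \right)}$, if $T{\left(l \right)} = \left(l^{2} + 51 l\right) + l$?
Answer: $-7245$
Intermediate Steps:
$T{\left(l \right)} = l^{2} + 52 l$
$\left(-2 + 1\right) T{\left(63 \right)} = \left(-2 + 1\right) 63 \left(52 + 63\right) = - 63 \cdot 115 = \left(-1\right) 7245 = -7245$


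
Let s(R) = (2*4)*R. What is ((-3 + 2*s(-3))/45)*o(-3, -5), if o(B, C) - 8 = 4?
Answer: -68/5 ≈ -13.600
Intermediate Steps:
s(R) = 8*R
o(B, C) = 12 (o(B, C) = 8 + 4 = 12)
((-3 + 2*s(-3))/45)*o(-3, -5) = ((-3 + 2*(8*(-3)))/45)*12 = ((-3 + 2*(-24))/45)*12 = ((-3 - 48)/45)*12 = ((1/45)*(-51))*12 = -17/15*12 = -68/5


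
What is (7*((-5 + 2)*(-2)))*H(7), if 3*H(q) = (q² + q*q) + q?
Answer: 1470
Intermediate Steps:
H(q) = q/3 + 2*q²/3 (H(q) = ((q² + q*q) + q)/3 = ((q² + q²) + q)/3 = (2*q² + q)/3 = (q + 2*q²)/3 = q/3 + 2*q²/3)
(7*((-5 + 2)*(-2)))*H(7) = (7*((-5 + 2)*(-2)))*((⅓)*7*(1 + 2*7)) = (7*(-3*(-2)))*((⅓)*7*(1 + 14)) = (7*6)*((⅓)*7*15) = 42*35 = 1470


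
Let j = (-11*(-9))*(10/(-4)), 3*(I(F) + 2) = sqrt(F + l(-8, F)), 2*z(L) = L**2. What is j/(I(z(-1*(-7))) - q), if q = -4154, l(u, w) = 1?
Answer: -6165720/103434607 + 495*sqrt(102)/206869214 ≈ -0.059586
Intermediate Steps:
z(L) = L**2/2
I(F) = -2 + sqrt(1 + F)/3 (I(F) = -2 + sqrt(F + 1)/3 = -2 + sqrt(1 + F)/3)
j = -495/2 (j = 99*(10*(-1/4)) = 99*(-5/2) = -495/2 ≈ -247.50)
j/(I(z(-1*(-7))) - q) = -495/(2*((-2 + sqrt(1 + (-1*(-7))**2/2)/3) - 1*(-4154))) = -495/(2*((-2 + sqrt(1 + (1/2)*7**2)/3) + 4154)) = -495/(2*((-2 + sqrt(1 + (1/2)*49)/3) + 4154)) = -495/(2*((-2 + sqrt(1 + 49/2)/3) + 4154)) = -495/(2*((-2 + sqrt(51/2)/3) + 4154)) = -495/(2*((-2 + (sqrt(102)/2)/3) + 4154)) = -495/(2*((-2 + sqrt(102)/6) + 4154)) = -495/(2*(4152 + sqrt(102)/6))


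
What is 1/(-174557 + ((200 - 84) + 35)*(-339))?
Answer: -1/225746 ≈ -4.4298e-6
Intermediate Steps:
1/(-174557 + ((200 - 84) + 35)*(-339)) = 1/(-174557 + (116 + 35)*(-339)) = 1/(-174557 + 151*(-339)) = 1/(-174557 - 51189) = 1/(-225746) = -1/225746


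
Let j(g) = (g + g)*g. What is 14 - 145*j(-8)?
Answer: -18546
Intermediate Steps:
j(g) = 2*g**2 (j(g) = (2*g)*g = 2*g**2)
14 - 145*j(-8) = 14 - 290*(-8)**2 = 14 - 290*64 = 14 - 145*128 = 14 - 18560 = -18546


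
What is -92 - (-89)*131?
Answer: 11567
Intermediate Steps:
-92 - (-89)*131 = -92 - 89*(-131) = -92 + 11659 = 11567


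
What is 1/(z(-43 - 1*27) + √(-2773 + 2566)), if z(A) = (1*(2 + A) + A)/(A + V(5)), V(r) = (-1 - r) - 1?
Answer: 154/18063 - 5929*I*√23/415449 ≈ 0.0085257 - 0.068443*I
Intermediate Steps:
V(r) = -2 - r
z(A) = (2 + 2*A)/(-7 + A) (z(A) = (1*(2 + A) + A)/(A + (-2 - 1*5)) = ((2 + A) + A)/(A + (-2 - 5)) = (2 + 2*A)/(A - 7) = (2 + 2*A)/(-7 + A))
1/(z(-43 - 1*27) + √(-2773 + 2566)) = 1/(2*(1 + (-43 - 1*27))/(-7 + (-43 - 1*27)) + √(-2773 + 2566)) = 1/(2*(1 + (-43 - 27))/(-7 + (-43 - 27)) + √(-207)) = 1/(2*(1 - 70)/(-7 - 70) + 3*I*√23) = 1/(2*(-69)/(-77) + 3*I*√23) = 1/(2*(-1/77)*(-69) + 3*I*√23) = 1/(138/77 + 3*I*√23)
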